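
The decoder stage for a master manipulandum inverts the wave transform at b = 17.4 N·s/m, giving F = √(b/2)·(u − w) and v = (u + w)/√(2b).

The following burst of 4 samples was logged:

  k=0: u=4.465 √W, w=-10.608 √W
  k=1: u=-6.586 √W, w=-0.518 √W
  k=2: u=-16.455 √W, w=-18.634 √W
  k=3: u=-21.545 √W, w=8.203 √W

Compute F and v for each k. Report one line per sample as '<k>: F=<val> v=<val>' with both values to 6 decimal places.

0: F=44.458963 v=-1.041336
1: F=-17.898029 v=-1.204241
2: F=6.427127 v=-5.948143
3: F=-87.743994 v=-2.261681

k=0: u−w=15.073000, u+w=-6.143000; √(b/2)=2.949576, √(2b)=5.899152; F=2.949576×15.073=44.458963, v=-6.143000/5.899152=-1.041336
k=1: u−w=-6.068000, u+w=-7.104000; √(b/2)=2.949576, √(2b)=5.899152; F=2.949576×(-6.068)=-17.898029, v=-7.104000/5.899152=-1.204241
k=2: u−w=2.179000, u+w=-35.089000; √(b/2)=2.949576, √(2b)=5.899152; F=2.949576×2.179=6.427127, v=-35.089000/5.899152=-5.948143
k=3: u−w=-29.748000, u+w=-13.342000; √(b/2)=2.949576, √(2b)=5.899152; F=2.949576×(-29.748)=-87.743994, v=-13.342000/5.899152=-2.261681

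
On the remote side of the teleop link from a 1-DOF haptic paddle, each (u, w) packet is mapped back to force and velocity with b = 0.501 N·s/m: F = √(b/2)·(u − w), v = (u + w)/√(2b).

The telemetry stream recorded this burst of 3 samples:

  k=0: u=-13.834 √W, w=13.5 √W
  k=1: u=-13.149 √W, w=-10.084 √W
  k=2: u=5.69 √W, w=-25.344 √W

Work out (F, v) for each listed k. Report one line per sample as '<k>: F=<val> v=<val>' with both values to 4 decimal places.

k=0: u−w=-27.3340, u+w=-0.3340; √(b/2)=0.5005, √(2b)=1.0010; F=0.5005×(-27.334)=-13.6807, v=-0.3340/1.0010=-0.3337
k=1: u−w=-3.0650, u+w=-23.2330; √(b/2)=0.5005, √(2b)=1.0010; F=0.5005×(-3.065)=-1.5340, v=-23.2330/1.0010=-23.2098
k=2: u−w=31.0340, u+w=-19.6540; √(b/2)=0.5005, √(2b)=1.0010; F=0.5005×31.034=15.5325, v=-19.6540/1.0010=-19.6344

0: F=-13.6807 v=-0.3337
1: F=-1.5340 v=-23.2098
2: F=15.5325 v=-19.6344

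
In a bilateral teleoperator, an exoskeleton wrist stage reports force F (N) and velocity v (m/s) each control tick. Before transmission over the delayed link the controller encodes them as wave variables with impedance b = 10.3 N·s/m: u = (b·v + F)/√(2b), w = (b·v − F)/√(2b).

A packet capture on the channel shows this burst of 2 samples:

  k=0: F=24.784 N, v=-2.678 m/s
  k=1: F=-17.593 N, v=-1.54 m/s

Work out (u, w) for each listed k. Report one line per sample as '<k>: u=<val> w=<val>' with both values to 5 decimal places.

0: u=-0.61678 w=-11.53792
1: u=-7.37102 w=0.38138

k=0: b·v=10.3×(-2.678)=-27.58340; √(2b)=4.53872; u=(-27.58340+24.784)/4.53872=-0.61678, w=(-27.58340−24.784)/4.53872=-11.53792
k=1: b·v=10.3×(-1.54)=-15.86200; √(2b)=4.53872; u=(-15.86200+(-17.593))/4.53872=-7.37102, w=(-15.86200−(-17.593))/4.53872=0.38138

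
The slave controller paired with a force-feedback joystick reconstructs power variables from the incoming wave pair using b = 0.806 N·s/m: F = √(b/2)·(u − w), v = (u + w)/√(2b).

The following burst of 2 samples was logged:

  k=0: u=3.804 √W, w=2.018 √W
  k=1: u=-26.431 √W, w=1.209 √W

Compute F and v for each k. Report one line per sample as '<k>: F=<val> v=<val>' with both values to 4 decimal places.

0: F=1.1338 v=4.5855
1: F=-17.5465 v=-19.8654

k=0: u−w=1.7860, u+w=5.8220; √(b/2)=0.6348, √(2b)=1.2696; F=0.6348×1.786=1.1338, v=5.8220/1.2696=4.5855
k=1: u−w=-27.6400, u+w=-25.2220; √(b/2)=0.6348, √(2b)=1.2696; F=0.6348×(-27.64)=-17.5465, v=-25.2220/1.2696=-19.8654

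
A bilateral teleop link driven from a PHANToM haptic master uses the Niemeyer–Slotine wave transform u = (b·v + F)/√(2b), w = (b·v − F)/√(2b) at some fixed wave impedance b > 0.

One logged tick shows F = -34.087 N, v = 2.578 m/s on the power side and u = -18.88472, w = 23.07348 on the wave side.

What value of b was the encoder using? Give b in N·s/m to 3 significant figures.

b = 1.32 N·s/m

u + w = 4.18876;  u + w = √(2b)·v, so √(2b) = 4.18876/2.578 = 1.62481.
b = (√(2b))²/2 = 2.64001/2 = 1.32000.
(Check via u − w = 2F/√(2b): u − w = -41.95820, 2F/√(2b) = -41.95814.)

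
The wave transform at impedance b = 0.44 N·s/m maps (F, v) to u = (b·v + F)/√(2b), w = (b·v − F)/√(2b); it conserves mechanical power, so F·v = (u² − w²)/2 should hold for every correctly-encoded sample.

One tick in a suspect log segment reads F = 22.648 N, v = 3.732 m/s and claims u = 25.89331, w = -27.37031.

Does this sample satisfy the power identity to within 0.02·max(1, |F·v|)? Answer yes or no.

no

F·v = 22.648×3.732 = 84.52234 W.
(u² − w²)/2 = (670.46350 − 749.13387)/2 = -39.33518 W.
|Δ| = 123.85752;  2% of max(1, |F·v|) = 1.69045.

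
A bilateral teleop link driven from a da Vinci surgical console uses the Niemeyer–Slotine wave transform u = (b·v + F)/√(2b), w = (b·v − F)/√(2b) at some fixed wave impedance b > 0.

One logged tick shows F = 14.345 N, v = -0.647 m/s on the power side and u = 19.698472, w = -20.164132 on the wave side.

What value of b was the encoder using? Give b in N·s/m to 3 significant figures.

u + w = -0.465660;  u + w = √(2b)·v, so √(2b) = -0.465660/(-0.647) = 0.719722.
b = (√(2b))²/2 = 0.517999/2 = 0.259000.
(Check via u − w = 2F/√(2b): u − w = 39.862604, 2F/√(2b) = 39.862625.)

b = 0.259 N·s/m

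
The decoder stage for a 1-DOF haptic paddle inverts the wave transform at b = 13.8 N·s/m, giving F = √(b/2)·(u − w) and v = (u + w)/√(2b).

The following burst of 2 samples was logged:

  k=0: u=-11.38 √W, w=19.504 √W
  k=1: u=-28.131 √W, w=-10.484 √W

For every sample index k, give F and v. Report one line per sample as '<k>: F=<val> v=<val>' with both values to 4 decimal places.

0: F=-81.1256 v=1.5464
1: F=-46.3549 v=-7.3502

k=0: u−w=-30.8840, u+w=8.1240; √(b/2)=2.6268, √(2b)=5.2536; F=2.6268×(-30.884)=-81.1256, v=8.1240/5.2536=1.5464
k=1: u−w=-17.6470, u+w=-38.6150; √(b/2)=2.6268, √(2b)=5.2536; F=2.6268×(-17.647)=-46.3549, v=-38.6150/5.2536=-7.3502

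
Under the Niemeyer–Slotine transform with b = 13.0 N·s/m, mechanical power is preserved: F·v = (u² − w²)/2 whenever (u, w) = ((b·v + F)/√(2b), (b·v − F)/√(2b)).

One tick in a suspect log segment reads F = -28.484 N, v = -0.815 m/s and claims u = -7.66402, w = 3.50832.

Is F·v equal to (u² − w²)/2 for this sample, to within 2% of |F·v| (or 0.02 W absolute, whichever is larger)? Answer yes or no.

F·v = (-28.484)×(-0.815) = 23.21446 W.
(u² − w²)/2 = (58.73720 − 12.30831)/2 = 23.21445 W.
|Δ| = 0.00001;  2% of max(1, |F·v|) = 0.46429.

yes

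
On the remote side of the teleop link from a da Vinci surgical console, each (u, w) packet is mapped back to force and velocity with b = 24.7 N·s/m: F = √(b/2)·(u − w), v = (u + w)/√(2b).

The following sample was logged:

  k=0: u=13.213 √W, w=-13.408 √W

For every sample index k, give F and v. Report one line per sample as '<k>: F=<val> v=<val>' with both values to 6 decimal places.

k=0: u−w=26.621000, u+w=-0.195000; √(b/2)=3.514257, √(2b)=7.028513; F=3.514257×26.621=93.553027, v=-0.195000/7.028513=-0.027744

0: F=93.553027 v=-0.027744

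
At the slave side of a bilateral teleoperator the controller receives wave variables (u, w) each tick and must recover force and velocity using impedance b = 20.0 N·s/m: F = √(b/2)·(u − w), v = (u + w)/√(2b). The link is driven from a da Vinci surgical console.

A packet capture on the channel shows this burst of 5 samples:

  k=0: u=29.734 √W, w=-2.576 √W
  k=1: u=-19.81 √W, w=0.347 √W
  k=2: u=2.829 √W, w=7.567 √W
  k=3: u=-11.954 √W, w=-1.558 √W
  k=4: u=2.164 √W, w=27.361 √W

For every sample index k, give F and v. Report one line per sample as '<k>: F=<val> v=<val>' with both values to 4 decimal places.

0: F=102.1732 v=4.2941
1: F=-63.7420 v=-3.0774
2: F=-14.9829 v=1.6438
3: F=-32.8750 v=-2.1364
4: F=-79.6799 v=4.6683

k=0: u−w=32.3100, u+w=27.1580; √(b/2)=3.1623, √(2b)=6.3246; F=3.1623×32.31=102.1732, v=27.1580/6.3246=4.2941
k=1: u−w=-20.1570, u+w=-19.4630; √(b/2)=3.1623, √(2b)=6.3246; F=3.1623×(-20.157)=-63.7420, v=-19.4630/6.3246=-3.0774
k=2: u−w=-4.7380, u+w=10.3960; √(b/2)=3.1623, √(2b)=6.3246; F=3.1623×(-4.738)=-14.9829, v=10.3960/6.3246=1.6438
k=3: u−w=-10.3960, u+w=-13.5120; √(b/2)=3.1623, √(2b)=6.3246; F=3.1623×(-10.396)=-32.8750, v=-13.5120/6.3246=-2.1364
k=4: u−w=-25.1970, u+w=29.5250; √(b/2)=3.1623, √(2b)=6.3246; F=3.1623×(-25.197)=-79.6799, v=29.5250/6.3246=4.6683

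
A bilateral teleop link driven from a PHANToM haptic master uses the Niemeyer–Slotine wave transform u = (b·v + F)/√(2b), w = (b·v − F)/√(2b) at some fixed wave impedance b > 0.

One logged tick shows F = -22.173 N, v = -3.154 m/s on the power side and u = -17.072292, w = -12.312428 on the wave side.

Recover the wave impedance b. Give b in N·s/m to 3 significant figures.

b = 43.4 N·s/m

u + w = -29.384720;  u + w = √(2b)·v, so √(2b) = -29.384720/(-3.154) = 9.316652.
b = (√(2b))²/2 = 86.800002/2 = 43.400001.
(Check via u − w = 2F/√(2b): u − w = -4.759864, 2F/√(2b) = -4.759864.)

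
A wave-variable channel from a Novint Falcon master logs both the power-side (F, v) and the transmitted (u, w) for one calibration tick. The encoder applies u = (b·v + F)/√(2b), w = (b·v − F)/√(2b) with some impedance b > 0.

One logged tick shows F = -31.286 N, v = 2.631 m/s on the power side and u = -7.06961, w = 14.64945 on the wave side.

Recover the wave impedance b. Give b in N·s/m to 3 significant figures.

u + w = 7.5798;  u + w = √(2b)·v, so √(2b) = 7.5798/2.631 = 2.8810.
b = (√(2b))²/2 = 8.3000/2 = 4.1500.
(Check via u − w = 2F/√(2b): u − w = -21.7191, 2F/√(2b) = -21.7191.)

b = 4.15 N·s/m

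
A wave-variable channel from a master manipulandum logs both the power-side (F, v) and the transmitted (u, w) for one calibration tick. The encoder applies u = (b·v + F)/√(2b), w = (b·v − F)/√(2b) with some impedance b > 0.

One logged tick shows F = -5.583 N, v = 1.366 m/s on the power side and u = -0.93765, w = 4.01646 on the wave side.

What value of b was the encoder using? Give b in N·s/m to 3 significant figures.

b = 2.54 N·s/m

u + w = 3.0788;  u + w = √(2b)·v, so √(2b) = 3.0788/1.366 = 2.2539.
b = (√(2b))²/2 = 5.0800/2 = 2.5400.
(Check via u − w = 2F/√(2b): u − w = -4.9541, 2F/√(2b) = -4.9541.)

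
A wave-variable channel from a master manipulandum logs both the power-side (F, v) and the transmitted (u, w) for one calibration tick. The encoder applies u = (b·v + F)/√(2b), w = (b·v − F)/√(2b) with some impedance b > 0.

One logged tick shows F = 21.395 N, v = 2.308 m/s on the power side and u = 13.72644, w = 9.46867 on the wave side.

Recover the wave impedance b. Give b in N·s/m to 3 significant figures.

u + w = 23.19511;  u + w = √(2b)·v, so √(2b) = 23.19511/2.308 = 10.04987.
b = (√(2b))²/2 = 100.99997/2 = 50.49999.
(Check via u − w = 2F/√(2b): u − w = 4.25777, 2F/√(2b) = 4.25776.)

b = 50.5 N·s/m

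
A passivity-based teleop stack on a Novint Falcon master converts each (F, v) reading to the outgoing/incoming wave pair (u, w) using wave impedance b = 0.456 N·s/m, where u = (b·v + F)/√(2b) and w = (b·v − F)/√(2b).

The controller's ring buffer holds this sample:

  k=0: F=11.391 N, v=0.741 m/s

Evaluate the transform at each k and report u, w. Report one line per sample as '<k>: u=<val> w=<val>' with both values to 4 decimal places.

0: u=12.2817 w=-11.5741

k=0: b·v=0.456×0.741=0.3379; √(2b)=0.9550; u=(0.3379+11.391)/0.9550=12.2817, w=(0.3379−11.391)/0.9550=-11.5741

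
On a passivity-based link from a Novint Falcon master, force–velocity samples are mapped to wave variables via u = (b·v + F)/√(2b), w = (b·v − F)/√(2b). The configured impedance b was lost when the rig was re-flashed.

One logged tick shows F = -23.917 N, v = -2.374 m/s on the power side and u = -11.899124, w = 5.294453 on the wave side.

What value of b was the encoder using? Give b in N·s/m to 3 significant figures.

u + w = -6.604671;  u + w = √(2b)·v, so √(2b) = -6.604671/(-2.374) = 2.782086.
b = (√(2b))²/2 = 7.740000/2 = 3.870000.
(Check via u − w = 2F/√(2b): u − w = -17.193577, 2F/√(2b) = -17.193576.)

b = 3.87 N·s/m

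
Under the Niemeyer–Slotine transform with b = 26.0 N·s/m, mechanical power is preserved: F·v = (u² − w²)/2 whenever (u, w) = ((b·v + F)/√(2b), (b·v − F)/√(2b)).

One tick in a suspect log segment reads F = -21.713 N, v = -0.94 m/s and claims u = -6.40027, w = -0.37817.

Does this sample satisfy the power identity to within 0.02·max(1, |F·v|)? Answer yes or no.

F·v = (-21.713)×(-0.94) = 20.41022 W.
(u² − w²)/2 = (40.96346 − 0.14301)/2 = 20.41022 W.
|Δ| = 0.00000;  2% of max(1, |F·v|) = 0.40820.

yes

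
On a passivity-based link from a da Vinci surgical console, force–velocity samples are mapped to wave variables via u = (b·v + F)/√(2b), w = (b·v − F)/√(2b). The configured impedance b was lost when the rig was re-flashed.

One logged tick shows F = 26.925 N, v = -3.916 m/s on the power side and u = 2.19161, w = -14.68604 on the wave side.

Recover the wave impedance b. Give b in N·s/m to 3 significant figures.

b = 5.09 N·s/m

u + w = -12.49443;  u + w = √(2b)·v, so √(2b) = -12.49443/(-3.916) = 3.19061.
b = (√(2b))²/2 = 10.17999/2 = 5.09000.
(Check via u − w = 2F/√(2b): u − w = 16.87765, 2F/√(2b) = 16.87765.)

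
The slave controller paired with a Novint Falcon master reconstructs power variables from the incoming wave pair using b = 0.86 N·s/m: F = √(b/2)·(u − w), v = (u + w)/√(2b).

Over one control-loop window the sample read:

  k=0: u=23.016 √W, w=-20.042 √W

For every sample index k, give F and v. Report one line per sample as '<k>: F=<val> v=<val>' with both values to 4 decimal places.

k=0: u−w=43.0580, u+w=2.9740; √(b/2)=0.6557, √(2b)=1.3115; F=0.6557×43.058=28.2350, v=2.9740/1.3115=2.2677

0: F=28.2350 v=2.2677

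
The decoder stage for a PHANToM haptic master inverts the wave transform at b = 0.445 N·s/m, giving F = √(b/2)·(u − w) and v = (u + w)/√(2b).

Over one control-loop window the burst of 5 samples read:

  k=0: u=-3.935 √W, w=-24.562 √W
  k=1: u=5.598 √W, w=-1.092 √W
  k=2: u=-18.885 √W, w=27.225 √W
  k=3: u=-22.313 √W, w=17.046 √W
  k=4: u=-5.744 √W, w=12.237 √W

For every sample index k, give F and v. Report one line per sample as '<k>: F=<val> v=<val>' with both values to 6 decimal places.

k=0: u−w=20.627000, u+w=-28.497000; √(b/2)=0.471699, √(2b)=0.943398; F=0.471699×20.627=9.729736, v=-28.497000/0.943398=-30.206760
k=1: u−w=6.690000, u+w=4.506000; √(b/2)=0.471699, √(2b)=0.943398; F=0.471699×6.69=3.155667, v=4.506000/0.943398=4.776350
k=2: u−w=-46.110000, u+w=8.340000; √(b/2)=0.471699, √(2b)=0.943398; F=0.471699×(-46.11)=-21.750043, v=8.340000/0.943398=8.840382
k=3: u−w=-39.359000, u+w=-5.267000; √(b/2)=0.471699, √(2b)=0.943398; F=0.471699×(-39.359)=-18.565603, v=-5.267000/0.943398=-5.583009
k=4: u−w=-17.981000, u+w=6.493000; √(b/2)=0.471699, √(2b)=0.943398; F=0.471699×(-17.981)=-8.481621, v=6.493000/0.943398=6.882566

0: F=9.729736 v=-30.206760
1: F=3.155667 v=4.776350
2: F=-21.750043 v=8.840382
3: F=-18.565603 v=-5.583009
4: F=-8.481621 v=6.882566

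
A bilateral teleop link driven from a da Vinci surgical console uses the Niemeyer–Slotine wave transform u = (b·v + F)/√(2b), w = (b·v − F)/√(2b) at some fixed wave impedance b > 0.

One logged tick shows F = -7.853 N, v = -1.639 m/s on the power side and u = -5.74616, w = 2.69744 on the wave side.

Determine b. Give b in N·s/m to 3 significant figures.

b = 1.73 N·s/m

u + w = -3.0487;  u + w = √(2b)·v, so √(2b) = -3.0487/(-1.639) = 1.8601.
b = (√(2b))²/2 = 3.4600/2 = 1.7300.
(Check via u − w = 2F/√(2b): u − w = -8.4436, 2F/√(2b) = -8.4436.)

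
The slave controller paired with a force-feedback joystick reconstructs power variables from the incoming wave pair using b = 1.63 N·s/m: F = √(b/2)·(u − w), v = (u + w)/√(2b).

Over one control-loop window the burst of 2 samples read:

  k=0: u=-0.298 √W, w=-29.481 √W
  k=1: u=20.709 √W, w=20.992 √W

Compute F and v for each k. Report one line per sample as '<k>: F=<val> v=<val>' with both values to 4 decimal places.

k=0: u−w=29.1830, u+w=-29.7790; √(b/2)=0.9028, √(2b)=1.8055; F=0.9028×29.183=26.3456, v=-29.7790/1.8055=-16.4931
k=1: u−w=-0.2830, u+w=41.7010; √(b/2)=0.9028, √(2b)=1.8055; F=0.9028×(-0.283)=-0.2555, v=41.7010/1.8055=23.0960

0: F=26.3456 v=-16.4931
1: F=-0.2555 v=23.0960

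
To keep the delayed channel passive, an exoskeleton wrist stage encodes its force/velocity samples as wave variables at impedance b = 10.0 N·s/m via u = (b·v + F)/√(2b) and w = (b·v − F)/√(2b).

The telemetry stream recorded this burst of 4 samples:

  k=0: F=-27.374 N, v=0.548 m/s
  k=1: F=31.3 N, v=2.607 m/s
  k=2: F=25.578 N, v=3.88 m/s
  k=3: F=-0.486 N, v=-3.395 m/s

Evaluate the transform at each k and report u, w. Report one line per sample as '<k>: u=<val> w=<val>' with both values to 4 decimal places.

k=0: b·v=10.0×0.548=5.4800; √(2b)=4.4721; u=(5.4800+(-27.374))/4.4721=-4.8956, w=(5.4800−(-27.374))/4.4721=7.3464
k=1: b·v=10.0×2.607=26.0700; √(2b)=4.4721; u=(26.0700+31.3)/4.4721=12.8283, w=(26.0700−31.3)/4.4721=-1.1695
k=2: b·v=10.0×3.88=38.8000; √(2b)=4.4721; u=(38.8000+25.578)/4.4721=14.3954, w=(38.8000−25.578)/4.4721=2.9565
k=3: b·v=10.0×(-3.395)=-33.9500; √(2b)=4.4721; u=(-33.9500+(-0.486))/4.4721=-7.7001, w=(-33.9500−(-0.486))/4.4721=-7.4828

0: u=-4.8956 w=7.3464
1: u=12.8283 w=-1.1695
2: u=14.3954 w=2.9565
3: u=-7.7001 w=-7.4828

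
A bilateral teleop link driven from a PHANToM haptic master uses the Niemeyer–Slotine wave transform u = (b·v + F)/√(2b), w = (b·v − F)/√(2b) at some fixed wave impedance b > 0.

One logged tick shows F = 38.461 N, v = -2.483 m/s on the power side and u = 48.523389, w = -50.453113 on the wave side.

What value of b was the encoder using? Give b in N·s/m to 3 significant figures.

u + w = -1.929724;  u + w = √(2b)·v, so √(2b) = -1.929724/(-2.483) = 0.777174.
b = (√(2b))²/2 = 0.604000/2 = 0.302000.
(Check via u − w = 2F/√(2b): u − w = 98.976502, 2F/√(2b) = 98.976499.)

b = 0.302 N·s/m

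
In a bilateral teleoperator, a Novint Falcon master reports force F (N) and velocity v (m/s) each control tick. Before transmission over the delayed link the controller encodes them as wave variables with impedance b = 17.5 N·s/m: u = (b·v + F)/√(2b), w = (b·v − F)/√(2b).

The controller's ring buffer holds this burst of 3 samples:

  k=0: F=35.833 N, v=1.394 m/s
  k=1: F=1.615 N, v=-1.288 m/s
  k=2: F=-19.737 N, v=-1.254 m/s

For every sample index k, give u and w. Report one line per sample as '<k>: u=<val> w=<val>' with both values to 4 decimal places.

0: u=10.1804 w=-1.9334
1: u=-3.5370 w=-4.0829
2: u=-7.0455 w=-0.3732

k=0: b·v=17.5×1.394=24.3950; √(2b)=5.9161; u=(24.3950+35.833)/5.9161=10.1804, w=(24.3950−35.833)/5.9161=-1.9334
k=1: b·v=17.5×(-1.288)=-22.5400; √(2b)=5.9161; u=(-22.5400+1.615)/5.9161=-3.5370, w=(-22.5400−1.615)/5.9161=-4.0829
k=2: b·v=17.5×(-1.254)=-21.9450; √(2b)=5.9161; u=(-21.9450+(-19.737))/5.9161=-7.0455, w=(-21.9450−(-19.737))/5.9161=-0.3732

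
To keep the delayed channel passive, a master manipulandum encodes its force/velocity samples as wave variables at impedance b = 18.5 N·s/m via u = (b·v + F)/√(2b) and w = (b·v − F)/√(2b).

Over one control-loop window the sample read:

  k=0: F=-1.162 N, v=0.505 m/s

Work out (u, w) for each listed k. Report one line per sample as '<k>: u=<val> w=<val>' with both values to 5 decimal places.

0: u=1.34487 w=1.72693

k=0: b·v=18.5×0.505=9.34250; √(2b)=6.08276; u=(9.34250+(-1.162))/6.08276=1.34487, w=(9.34250−(-1.162))/6.08276=1.72693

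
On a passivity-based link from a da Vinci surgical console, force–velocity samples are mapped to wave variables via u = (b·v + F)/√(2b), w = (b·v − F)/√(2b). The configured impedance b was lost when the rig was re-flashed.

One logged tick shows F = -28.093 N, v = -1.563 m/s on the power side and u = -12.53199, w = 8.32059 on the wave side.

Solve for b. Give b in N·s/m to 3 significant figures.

b = 3.63 N·s/m

u + w = -4.21140;  u + w = √(2b)·v, so √(2b) = -4.21140/(-1.563) = 2.69443.
b = (√(2b))²/2 = 7.25997/2 = 3.62999.
(Check via u − w = 2F/√(2b): u − w = -20.85258, 2F/√(2b) = -20.85262.)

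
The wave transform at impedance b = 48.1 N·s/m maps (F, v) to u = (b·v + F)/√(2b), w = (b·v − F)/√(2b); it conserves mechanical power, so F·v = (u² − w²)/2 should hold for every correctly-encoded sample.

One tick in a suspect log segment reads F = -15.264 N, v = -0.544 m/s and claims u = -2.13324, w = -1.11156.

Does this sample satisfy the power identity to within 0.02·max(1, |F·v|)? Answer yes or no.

F·v = (-15.264)×(-0.544) = 8.3036 W.
(u² − w²)/2 = (4.5507 − 1.2356)/2 = 1.6576 W.
|Δ| = 6.6460;  2% of max(1, |F·v|) = 0.1661.

no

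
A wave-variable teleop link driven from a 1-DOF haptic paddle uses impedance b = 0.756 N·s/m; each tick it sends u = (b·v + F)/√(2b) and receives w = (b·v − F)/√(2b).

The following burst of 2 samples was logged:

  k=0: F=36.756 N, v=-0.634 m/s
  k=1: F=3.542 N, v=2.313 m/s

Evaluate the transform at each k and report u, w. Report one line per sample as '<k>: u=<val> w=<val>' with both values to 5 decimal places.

k=0: b·v=0.756×(-0.634)=-0.47930; √(2b)=1.22963; u=(-0.47930+36.756)/1.22963=29.50203, w=(-0.47930−36.756)/1.22963=-30.28161
k=1: b·v=0.756×2.313=1.74863; √(2b)=1.22963; u=(1.74863+3.542)/1.22963=4.30260, w=(1.74863−3.542)/1.22963=-1.45846

0: u=29.50203 w=-30.28161
1: u=4.30260 w=-1.45846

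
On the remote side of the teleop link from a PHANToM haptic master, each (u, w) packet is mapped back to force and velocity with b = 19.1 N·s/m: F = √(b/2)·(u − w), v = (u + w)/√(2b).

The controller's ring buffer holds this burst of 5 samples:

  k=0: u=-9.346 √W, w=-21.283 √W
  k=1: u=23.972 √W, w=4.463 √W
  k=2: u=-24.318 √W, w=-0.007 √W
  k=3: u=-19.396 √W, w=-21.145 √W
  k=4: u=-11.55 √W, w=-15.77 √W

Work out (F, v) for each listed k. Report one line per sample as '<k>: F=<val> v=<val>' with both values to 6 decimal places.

0: F=36.889000 v=-4.955656
1: F=60.288808 v=4.600675
2: F=-75.128464 v=-3.935693
3: F=5.404948 v=-6.559380
4: F=13.041097 v=-4.420272

k=0: u−w=11.937000, u+w=-30.629000; √(b/2)=3.090307, √(2b)=6.180615; F=3.090307×11.937=36.889000, v=-30.629000/6.180615=-4.955656
k=1: u−w=19.509000, u+w=28.435000; √(b/2)=3.090307, √(2b)=6.180615; F=3.090307×19.509=60.288808, v=28.435000/6.180615=4.600675
k=2: u−w=-24.311000, u+w=-24.325000; √(b/2)=3.090307, √(2b)=6.180615; F=3.090307×(-24.311)=-75.128464, v=-24.325000/6.180615=-3.935693
k=3: u−w=1.749000, u+w=-40.541000; √(b/2)=3.090307, √(2b)=6.180615; F=3.090307×1.749=5.404948, v=-40.541000/6.180615=-6.559380
k=4: u−w=4.220000, u+w=-27.320000; √(b/2)=3.090307, √(2b)=6.180615; F=3.090307×4.22=13.041097, v=-27.320000/6.180615=-4.420272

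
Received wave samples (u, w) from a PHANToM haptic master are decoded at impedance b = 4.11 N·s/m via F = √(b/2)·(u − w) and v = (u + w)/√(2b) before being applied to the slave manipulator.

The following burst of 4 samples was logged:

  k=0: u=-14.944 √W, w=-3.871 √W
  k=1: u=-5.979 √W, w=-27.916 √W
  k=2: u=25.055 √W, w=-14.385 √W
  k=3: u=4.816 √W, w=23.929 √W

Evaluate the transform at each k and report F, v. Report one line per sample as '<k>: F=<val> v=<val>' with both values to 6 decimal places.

k=0: u−w=-11.073000, u+w=-18.815000; √(b/2)=1.433527, √(2b)=2.867054; F=1.433527×(-11.073)=-15.873446, v=-18.815000/2.867054=-6.562485
k=1: u−w=21.937000, u+w=-33.895000; √(b/2)=1.433527, √(2b)=2.867054; F=1.433527×21.937=31.447284, v=-33.895000/2.867054=-11.822239
k=2: u−w=39.440000, u+w=10.670000; √(b/2)=1.433527, √(2b)=2.867054; F=1.433527×39.44=56.538310, v=10.670000/2.867054=3.721590
k=3: u−w=-19.113000, u+w=28.745000; √(b/2)=1.433527, √(2b)=2.867054; F=1.433527×(-19.113)=-27.399004, v=28.745000/2.867054=10.025970

0: F=-15.873446 v=-6.562485
1: F=31.447284 v=-11.822239
2: F=56.538310 v=3.721590
3: F=-27.399004 v=10.025970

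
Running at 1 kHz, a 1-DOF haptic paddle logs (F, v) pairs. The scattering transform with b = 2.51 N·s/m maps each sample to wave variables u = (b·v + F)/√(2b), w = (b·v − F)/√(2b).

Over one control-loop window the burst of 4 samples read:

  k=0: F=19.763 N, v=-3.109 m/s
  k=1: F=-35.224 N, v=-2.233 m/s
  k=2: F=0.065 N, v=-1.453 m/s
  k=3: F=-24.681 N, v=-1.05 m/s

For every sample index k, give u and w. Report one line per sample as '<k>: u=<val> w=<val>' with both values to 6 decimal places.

0: u=5.337746 w=-12.303571
1: u=-18.222799 w=13.219683
2: u=-1.598738 w=-1.656760
3: u=-12.191951 w=9.839388

k=0: b·v=2.51×(-3.109)=-7.803590; √(2b)=2.240536; u=(-7.803590+19.763)/2.240536=5.337746, w=(-7.803590−19.763)/2.240536=-12.303571
k=1: b·v=2.51×(-2.233)=-5.604830; √(2b)=2.240536; u=(-5.604830+(-35.224))/2.240536=-18.222799, w=(-5.604830−(-35.224))/2.240536=13.219683
k=2: b·v=2.51×(-1.453)=-3.647030; √(2b)=2.240536; u=(-3.647030+0.065)/2.240536=-1.598738, w=(-3.647030−0.065)/2.240536=-1.656760
k=3: b·v=2.51×(-1.05)=-2.635500; √(2b)=2.240536; u=(-2.635500+(-24.681))/2.240536=-12.191951, w=(-2.635500−(-24.681))/2.240536=9.839388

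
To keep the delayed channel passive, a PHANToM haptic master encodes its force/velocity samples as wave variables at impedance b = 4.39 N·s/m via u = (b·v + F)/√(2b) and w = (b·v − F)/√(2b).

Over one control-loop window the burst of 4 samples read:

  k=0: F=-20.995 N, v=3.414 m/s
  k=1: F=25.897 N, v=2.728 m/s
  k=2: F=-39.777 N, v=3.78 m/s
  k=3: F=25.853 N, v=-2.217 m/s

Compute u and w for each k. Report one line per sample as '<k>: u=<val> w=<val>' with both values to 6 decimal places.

0: u=-2.027447 w=12.143492
1: u=12.781491 w=-4.698137
2: u=-7.823816 w=19.024359
3: u=5.440361 w=-12.009568

k=0: b·v=4.39×3.414=14.987460; √(2b)=2.963106; u=(14.987460+(-20.995))/2.963106=-2.027447, w=(14.987460−(-20.995))/2.963106=12.143492
k=1: b·v=4.39×2.728=11.975920; √(2b)=2.963106; u=(11.975920+25.897)/2.963106=12.781491, w=(11.975920−25.897)/2.963106=-4.698137
k=2: b·v=4.39×3.78=16.594200; √(2b)=2.963106; u=(16.594200+(-39.777))/2.963106=-7.823816, w=(16.594200−(-39.777))/2.963106=19.024359
k=3: b·v=4.39×(-2.217)=-9.732630; √(2b)=2.963106; u=(-9.732630+25.853)/2.963106=5.440361, w=(-9.732630−25.853)/2.963106=-12.009568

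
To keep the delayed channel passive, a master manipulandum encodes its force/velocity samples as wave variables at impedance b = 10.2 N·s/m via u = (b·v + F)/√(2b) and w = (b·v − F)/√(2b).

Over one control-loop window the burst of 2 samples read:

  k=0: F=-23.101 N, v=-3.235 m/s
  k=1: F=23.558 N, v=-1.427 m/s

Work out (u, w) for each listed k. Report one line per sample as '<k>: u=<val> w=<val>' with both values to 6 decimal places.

0: u=-12.420306 w=-2.191011
1: u=1.993209 w=-8.438449

k=0: b·v=10.2×(-3.235)=-32.997000; √(2b)=4.516636; u=(-32.997000+(-23.101))/4.516636=-12.420306, w=(-32.997000−(-23.101))/4.516636=-2.191011
k=1: b·v=10.2×(-1.427)=-14.555400; √(2b)=4.516636; u=(-14.555400+23.558)/4.516636=1.993209, w=(-14.555400−23.558)/4.516636=-8.438449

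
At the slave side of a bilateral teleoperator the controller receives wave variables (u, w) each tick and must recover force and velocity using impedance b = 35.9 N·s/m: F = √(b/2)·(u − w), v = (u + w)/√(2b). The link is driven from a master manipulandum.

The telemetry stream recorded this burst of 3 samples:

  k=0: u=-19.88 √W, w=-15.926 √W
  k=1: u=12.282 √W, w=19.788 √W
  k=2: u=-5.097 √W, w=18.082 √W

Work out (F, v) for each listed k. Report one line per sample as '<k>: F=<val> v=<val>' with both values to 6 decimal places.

0: F=-16.752086 v=-4.225651
1: F=-31.801001 v=3.784746
2: F=-98.203490 v=1.532427

k=0: u−w=-3.954000, u+w=-35.806000; √(b/2)=4.236744, √(2b)=8.473488; F=4.236744×(-3.954)=-16.752086, v=-35.806000/8.473488=-4.225651
k=1: u−w=-7.506000, u+w=32.070000; √(b/2)=4.236744, √(2b)=8.473488; F=4.236744×(-7.506)=-31.801001, v=32.070000/8.473488=3.784746
k=2: u−w=-23.179000, u+w=12.985000; √(b/2)=4.236744, √(2b)=8.473488; F=4.236744×(-23.179)=-98.203490, v=12.985000/8.473488=1.532427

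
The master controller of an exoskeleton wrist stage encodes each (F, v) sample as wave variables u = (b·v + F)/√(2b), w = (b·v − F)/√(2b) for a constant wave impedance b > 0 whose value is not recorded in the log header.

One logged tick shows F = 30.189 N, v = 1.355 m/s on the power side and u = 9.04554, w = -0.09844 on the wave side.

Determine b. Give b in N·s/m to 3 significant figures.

b = 21.8 N·s/m

u + w = 8.9471;  u + w = √(2b)·v, so √(2b) = 8.9471/1.355 = 6.6030.
b = (√(2b))²/2 = 43.6000/2 = 21.8000.
(Check via u − w = 2F/√(2b): u − w = 9.1440, 2F/√(2b) = 9.1440.)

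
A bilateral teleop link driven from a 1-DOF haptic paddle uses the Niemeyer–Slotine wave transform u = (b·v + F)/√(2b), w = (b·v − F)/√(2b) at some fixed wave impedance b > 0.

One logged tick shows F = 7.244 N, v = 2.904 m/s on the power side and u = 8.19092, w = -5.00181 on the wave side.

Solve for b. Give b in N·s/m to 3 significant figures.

u + w = 3.18911;  u + w = √(2b)·v, so √(2b) = 3.18911/2.904 = 1.09818.
b = (√(2b))²/2 = 1.20600/2 = 0.60300.
(Check via u − w = 2F/√(2b): u − w = 13.19273, 2F/√(2b) = 13.19276.)

b = 0.603 N·s/m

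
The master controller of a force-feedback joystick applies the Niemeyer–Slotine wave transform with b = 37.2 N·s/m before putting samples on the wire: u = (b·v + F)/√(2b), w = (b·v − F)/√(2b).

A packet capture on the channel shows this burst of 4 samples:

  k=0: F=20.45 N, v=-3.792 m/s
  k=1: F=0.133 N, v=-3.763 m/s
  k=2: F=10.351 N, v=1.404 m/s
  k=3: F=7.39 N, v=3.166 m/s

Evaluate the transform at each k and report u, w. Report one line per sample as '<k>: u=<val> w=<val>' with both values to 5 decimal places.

0: u=-13.98317 w=-18.72490
1: u=-16.21354 w=-16.24438
2: u=7.25517 w=4.85509
3: u=14.51099 w=12.79748

k=0: b·v=37.2×(-3.792)=-141.06240; √(2b)=8.62554; u=(-141.06240+20.45)/8.62554=-13.98317, w=(-141.06240−20.45)/8.62554=-18.72490
k=1: b·v=37.2×(-3.763)=-139.98360; √(2b)=8.62554; u=(-139.98360+0.133)/8.62554=-16.21354, w=(-139.98360−0.133)/8.62554=-16.24438
k=2: b·v=37.2×1.404=52.22880; √(2b)=8.62554; u=(52.22880+10.351)/8.62554=7.25517, w=(52.22880−10.351)/8.62554=4.85509
k=3: b·v=37.2×3.166=117.77520; √(2b)=8.62554; u=(117.77520+7.39)/8.62554=14.51099, w=(117.77520−7.39)/8.62554=12.79748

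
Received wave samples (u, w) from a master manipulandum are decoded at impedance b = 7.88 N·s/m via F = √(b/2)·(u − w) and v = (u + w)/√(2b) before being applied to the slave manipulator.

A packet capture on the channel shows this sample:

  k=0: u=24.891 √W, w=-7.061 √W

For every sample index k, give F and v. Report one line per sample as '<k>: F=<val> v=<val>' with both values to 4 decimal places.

0: F=63.4229 v=4.4913

k=0: u−w=31.9520, u+w=17.8300; √(b/2)=1.9849, √(2b)=3.9699; F=1.9849×31.952=63.4229, v=17.8300/3.9699=4.4913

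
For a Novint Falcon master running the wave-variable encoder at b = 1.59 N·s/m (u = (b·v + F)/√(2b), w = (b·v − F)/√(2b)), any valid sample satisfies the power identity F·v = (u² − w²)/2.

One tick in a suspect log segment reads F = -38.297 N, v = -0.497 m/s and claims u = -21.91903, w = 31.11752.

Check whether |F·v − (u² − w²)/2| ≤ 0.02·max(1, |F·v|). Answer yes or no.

F·v = (-38.297)×(-0.497) = 19.03361 W.
(u² − w²)/2 = (480.44388 − 968.30005)/2 = -243.92809 W.
|Δ| = 262.96170;  2% of max(1, |F·v|) = 0.38067.

no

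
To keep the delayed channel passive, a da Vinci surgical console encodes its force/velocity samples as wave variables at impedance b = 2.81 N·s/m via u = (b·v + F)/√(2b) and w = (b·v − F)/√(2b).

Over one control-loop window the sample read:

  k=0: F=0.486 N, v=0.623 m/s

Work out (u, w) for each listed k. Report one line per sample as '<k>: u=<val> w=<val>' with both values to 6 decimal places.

k=0: b·v=2.81×0.623=1.750630; √(2b)=2.370654; u=(1.750630+0.486)/2.370654=0.943465, w=(1.750630−0.486)/2.370654=0.533452

0: u=0.943465 w=0.533452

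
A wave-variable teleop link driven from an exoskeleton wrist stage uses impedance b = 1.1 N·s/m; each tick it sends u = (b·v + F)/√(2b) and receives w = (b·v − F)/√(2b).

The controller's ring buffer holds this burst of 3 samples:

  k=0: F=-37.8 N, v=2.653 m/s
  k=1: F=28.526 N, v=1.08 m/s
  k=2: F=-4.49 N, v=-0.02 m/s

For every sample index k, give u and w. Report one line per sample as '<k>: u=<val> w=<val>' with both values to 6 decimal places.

k=0: b·v=1.1×2.653=2.918300; √(2b)=1.483240; u=(2.918300+(-37.8))/1.483240=-23.517237, w=(2.918300−(-37.8))/1.483240=27.452272
k=1: b·v=1.1×1.08=1.188000; √(2b)=1.483240; u=(1.188000+28.526)/1.483240=20.033175, w=(1.188000−28.526)/1.483240=-18.431276
k=2: b·v=1.1×(-0.02)=-0.022000; √(2b)=1.483240; u=(-0.022000+(-4.49))/1.483240=-3.041990, w=(-0.022000−(-4.49))/1.483240=3.012325

0: u=-23.517237 w=27.452272
1: u=20.033175 w=-18.431276
2: u=-3.041990 w=3.012325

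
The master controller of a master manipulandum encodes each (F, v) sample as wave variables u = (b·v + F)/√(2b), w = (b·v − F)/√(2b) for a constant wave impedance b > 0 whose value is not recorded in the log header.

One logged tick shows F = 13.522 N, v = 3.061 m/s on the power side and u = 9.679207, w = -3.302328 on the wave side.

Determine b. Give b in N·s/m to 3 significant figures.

u + w = 6.376879;  u + w = √(2b)·v, so √(2b) = 6.376879/3.061 = 2.083267.
b = (√(2b))²/2 = 4.340000/2 = 2.170000.
(Check via u − w = 2F/√(2b): u − w = 12.981535, 2F/√(2b) = 12.981536.)

b = 2.17 N·s/m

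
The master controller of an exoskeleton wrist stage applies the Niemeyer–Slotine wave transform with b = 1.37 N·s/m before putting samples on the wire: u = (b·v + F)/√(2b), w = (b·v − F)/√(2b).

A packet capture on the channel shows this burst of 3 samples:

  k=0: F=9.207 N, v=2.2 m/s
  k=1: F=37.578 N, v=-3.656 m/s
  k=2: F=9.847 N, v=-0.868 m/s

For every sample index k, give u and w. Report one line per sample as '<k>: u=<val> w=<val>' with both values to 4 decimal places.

k=0: b·v=1.37×2.2=3.0140; √(2b)=1.6553; u=(3.0140+9.207)/1.6553=7.3830, w=(3.0140−9.207)/1.6553=-3.7413
k=1: b·v=1.37×(-3.656)=-5.0087; √(2b)=1.6553; u=(-5.0087+37.578)/1.6553=19.6758, w=(-5.0087−37.578)/1.6553=-25.7276
k=2: b·v=1.37×(-0.868)=-1.1892; √(2b)=1.6553; u=(-1.1892+9.847)/1.6553=5.2304, w=(-1.1892−9.847)/1.6553=-6.6672

0: u=7.3830 w=-3.7413
1: u=19.6758 w=-25.7276
2: u=5.2304 w=-6.6672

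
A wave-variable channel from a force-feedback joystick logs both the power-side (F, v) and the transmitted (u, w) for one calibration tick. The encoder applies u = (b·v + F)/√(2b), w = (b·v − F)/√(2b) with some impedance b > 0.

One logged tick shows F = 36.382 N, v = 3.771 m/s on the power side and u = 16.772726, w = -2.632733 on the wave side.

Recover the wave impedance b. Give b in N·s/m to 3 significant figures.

b = 7.03 N·s/m

u + w = 14.139993;  u + w = √(2b)·v, so √(2b) = 14.139993/3.771 = 3.749667.
b = (√(2b))²/2 = 14.060000/2 = 7.030000.
(Check via u − w = 2F/√(2b): u − w = 19.405459, 2F/√(2b) = 19.405458.)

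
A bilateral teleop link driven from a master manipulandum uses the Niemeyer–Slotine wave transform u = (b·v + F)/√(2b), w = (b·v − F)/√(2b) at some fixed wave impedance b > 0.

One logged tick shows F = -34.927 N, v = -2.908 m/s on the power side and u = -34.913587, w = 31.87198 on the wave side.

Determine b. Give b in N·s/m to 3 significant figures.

b = 0.547 N·s/m

u + w = -3.041607;  u + w = √(2b)·v, so √(2b) = -3.041607/(-2.908) = 1.045945.
b = (√(2b))²/2 = 1.094000/2 = 0.547000.
(Check via u − w = 2F/√(2b): u − w = -66.785567, 2F/√(2b) = -66.785562.)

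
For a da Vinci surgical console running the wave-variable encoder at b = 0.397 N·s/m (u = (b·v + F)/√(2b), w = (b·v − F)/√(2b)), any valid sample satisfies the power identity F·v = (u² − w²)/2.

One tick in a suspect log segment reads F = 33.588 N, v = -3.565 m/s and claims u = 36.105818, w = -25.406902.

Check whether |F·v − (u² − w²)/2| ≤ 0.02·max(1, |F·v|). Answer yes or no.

F·v = 33.588×(-3.565) = -119.741220 W.
(u² − w²)/2 = (1303.630093 − 645.510669)/2 = 329.059712 W.
|Δ| = 448.800932;  2% of max(1, |F·v|) = 2.394824.

no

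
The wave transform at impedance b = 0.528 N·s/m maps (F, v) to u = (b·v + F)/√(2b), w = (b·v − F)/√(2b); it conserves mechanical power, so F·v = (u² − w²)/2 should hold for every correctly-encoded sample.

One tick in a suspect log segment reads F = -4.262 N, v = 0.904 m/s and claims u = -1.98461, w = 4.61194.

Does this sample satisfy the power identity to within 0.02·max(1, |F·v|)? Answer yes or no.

F·v = (-4.262)×0.904 = -3.85285 W.
(u² − w²)/2 = (3.93868 − 21.26999)/2 = -8.66566 W.
|Δ| = 4.81281;  2% of max(1, |F·v|) = 0.07706.

no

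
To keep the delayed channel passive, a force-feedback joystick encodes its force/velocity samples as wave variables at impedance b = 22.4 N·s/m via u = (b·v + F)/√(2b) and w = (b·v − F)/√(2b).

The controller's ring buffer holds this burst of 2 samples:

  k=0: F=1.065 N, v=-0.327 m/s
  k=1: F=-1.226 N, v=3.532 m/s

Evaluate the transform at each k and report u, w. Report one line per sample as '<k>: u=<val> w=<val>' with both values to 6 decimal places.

k=0: b·v=22.4×(-0.327)=-7.324800; √(2b)=6.693280; u=(-7.324800+1.065)/6.693280=-0.935237, w=(-7.324800−1.065)/6.693280=-1.253466
k=1: b·v=22.4×3.532=79.116800; √(2b)=6.693280; u=(79.116800+(-1.226))/6.693280=11.637164, w=(79.116800−(-1.226))/6.693280=12.003502

0: u=-0.935237 w=-1.253466
1: u=11.637164 w=12.003502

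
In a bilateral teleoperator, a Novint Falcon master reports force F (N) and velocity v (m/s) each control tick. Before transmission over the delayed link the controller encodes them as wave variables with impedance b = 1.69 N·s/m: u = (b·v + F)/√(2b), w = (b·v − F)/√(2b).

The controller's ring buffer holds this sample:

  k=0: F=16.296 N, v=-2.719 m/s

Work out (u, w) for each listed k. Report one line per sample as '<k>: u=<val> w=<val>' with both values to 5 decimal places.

0: u=6.36445 w=-11.36327

k=0: b·v=1.69×(-2.719)=-4.59511; √(2b)=1.83848; u=(-4.59511+16.296)/1.83848=6.36445, w=(-4.59511−16.296)/1.83848=-11.36327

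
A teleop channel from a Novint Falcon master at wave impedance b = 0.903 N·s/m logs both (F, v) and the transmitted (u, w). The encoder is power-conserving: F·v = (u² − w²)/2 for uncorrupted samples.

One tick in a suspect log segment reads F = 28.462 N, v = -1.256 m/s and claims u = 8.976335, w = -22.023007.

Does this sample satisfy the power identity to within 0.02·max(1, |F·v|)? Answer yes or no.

no

F·v = 28.462×(-1.256) = -35.748272 W.
(u² − w²)/2 = (80.574590 − 485.012837)/2 = -202.219124 W.
|Δ| = 166.470852;  2% of max(1, |F·v|) = 0.714965.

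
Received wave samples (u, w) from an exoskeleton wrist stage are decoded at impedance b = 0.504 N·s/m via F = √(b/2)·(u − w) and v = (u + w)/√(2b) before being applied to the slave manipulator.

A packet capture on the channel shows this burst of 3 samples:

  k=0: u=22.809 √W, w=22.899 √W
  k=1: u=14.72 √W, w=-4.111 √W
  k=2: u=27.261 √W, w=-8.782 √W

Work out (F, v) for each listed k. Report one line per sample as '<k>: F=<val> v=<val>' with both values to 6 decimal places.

0: F=-0.045180 v=45.526258
1: F=9.453087 v=10.566817
2: F=18.093442 v=18.405525

k=0: u−w=-0.090000, u+w=45.708000; √(b/2)=0.501996, √(2b)=1.003992; F=0.501996×(-0.09)=-0.045180, v=45.708000/1.003992=45.526258
k=1: u−w=18.831000, u+w=10.609000; √(b/2)=0.501996, √(2b)=1.003992; F=0.501996×18.831=9.453087, v=10.609000/1.003992=10.566817
k=2: u−w=36.043000, u+w=18.479000; √(b/2)=0.501996, √(2b)=1.003992; F=0.501996×36.043=18.093442, v=18.479000/1.003992=18.405525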